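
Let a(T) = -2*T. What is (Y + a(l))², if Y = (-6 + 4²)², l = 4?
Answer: 8464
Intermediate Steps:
Y = 100 (Y = (-6 + 16)² = 10² = 100)
(Y + a(l))² = (100 - 2*4)² = (100 - 8)² = 92² = 8464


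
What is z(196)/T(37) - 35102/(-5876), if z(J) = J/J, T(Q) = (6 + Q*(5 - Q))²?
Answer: 12177622411/2038507796 ≈ 5.9738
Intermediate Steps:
z(J) = 1
z(196)/T(37) - 35102/(-5876) = 1/(6 - 1*37² + 5*37)² - 35102/(-5876) = 1/(6 - 1*1369 + 185)² - 35102*(-1/5876) = 1/(6 - 1369 + 185)² + 17551/2938 = 1/(-1178)² + 17551/2938 = 1/1387684 + 17551/2938 = 12177622411/2038507796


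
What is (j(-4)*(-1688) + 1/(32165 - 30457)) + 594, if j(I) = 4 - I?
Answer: -22050279/1708 ≈ -12910.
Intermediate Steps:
(j(-4)*(-1688) + 1/(32165 - 30457)) + 594 = ((4 - 1*(-4))*(-1688) + 1/(32165 - 30457)) + 594 = ((4 + 4)*(-1688) + 1/1708) + 594 = (8*(-1688) + 1/1708) + 594 = (-13504 + 1/1708) + 594 = -23064831/1708 + 594 = -22050279/1708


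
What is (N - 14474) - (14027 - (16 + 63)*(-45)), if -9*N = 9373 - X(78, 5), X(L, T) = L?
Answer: -297799/9 ≈ -33089.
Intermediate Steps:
N = -9295/9 (N = -(9373 - 1*78)/9 = -(9373 - 78)/9 = -⅑*9295 = -9295/9 ≈ -1032.8)
(N - 14474) - (14027 - (16 + 63)*(-45)) = (-9295/9 - 14474) - (14027 - (16 + 63)*(-45)) = -139561/9 - (14027 - 79*(-45)) = -139561/9 - (14027 - 1*(-3555)) = -139561/9 - (14027 + 3555) = -139561/9 - 1*17582 = -139561/9 - 17582 = -297799/9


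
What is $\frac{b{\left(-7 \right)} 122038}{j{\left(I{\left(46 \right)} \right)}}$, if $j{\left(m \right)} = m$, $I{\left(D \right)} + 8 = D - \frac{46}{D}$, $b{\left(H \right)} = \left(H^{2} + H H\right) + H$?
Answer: $\frac{11105458}{37} \approx 3.0015 \cdot 10^{5}$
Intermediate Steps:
$b{\left(H \right)} = H + 2 H^{2}$ ($b{\left(H \right)} = \left(H^{2} + H^{2}\right) + H = 2 H^{2} + H = H + 2 H^{2}$)
$I{\left(D \right)} = -8 + D - \frac{46}{D}$ ($I{\left(D \right)} = -8 + \left(D - \frac{46}{D}\right) = -8 + D - \frac{46}{D}$)
$\frac{b{\left(-7 \right)} 122038}{j{\left(I{\left(46 \right)} \right)}} = \frac{- 7 \left(1 + 2 \left(-7\right)\right) 122038}{-8 + 46 - \frac{46}{46}} = \frac{- 7 \left(1 - 14\right) 122038}{-8 + 46 - 1} = \frac{\left(-7\right) \left(-13\right) 122038}{-8 + 46 - 1} = \frac{91 \cdot 122038}{37} = 11105458 \cdot \frac{1}{37} = \frac{11105458}{37}$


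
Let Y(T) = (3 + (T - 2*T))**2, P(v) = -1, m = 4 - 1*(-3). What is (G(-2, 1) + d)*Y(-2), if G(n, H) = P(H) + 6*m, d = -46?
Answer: -125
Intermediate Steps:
m = 7 (m = 4 + 3 = 7)
Y(T) = (3 - T)**2
G(n, H) = 41 (G(n, H) = -1 + 6*7 = -1 + 42 = 41)
(G(-2, 1) + d)*Y(-2) = (41 - 46)*(-3 - 2)**2 = -5*(-5)**2 = -5*25 = -125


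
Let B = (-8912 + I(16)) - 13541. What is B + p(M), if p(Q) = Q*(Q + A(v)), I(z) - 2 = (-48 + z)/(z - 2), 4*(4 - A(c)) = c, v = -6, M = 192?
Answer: 108267/7 ≈ 15467.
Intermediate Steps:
A(c) = 4 - c/4
I(z) = 2 + (-48 + z)/(-2 + z) (I(z) = 2 + (-48 + z)/(z - 2) = 2 + (-48 + z)/(-2 + z))
p(Q) = Q*(11/2 + Q) (p(Q) = Q*(Q + (4 - 1/4*(-6))) = Q*(Q + (4 + 3/2)) = Q*(Q + 11/2) = Q*(11/2 + Q))
B = -157173/7 (B = (-8912 + (-52 + 3*16)/(-2 + 16)) - 13541 = (-8912 + (-52 + 48)/14) - 13541 = (-8912 + (1/14)*(-4)) - 13541 = (-8912 - 2/7) - 13541 = -62386/7 - 13541 = -157173/7 ≈ -22453.)
B + p(M) = -157173/7 + (1/2)*192*(11 + 2*192) = -157173/7 + (1/2)*192*(11 + 384) = -157173/7 + (1/2)*192*395 = -157173/7 + 37920 = 108267/7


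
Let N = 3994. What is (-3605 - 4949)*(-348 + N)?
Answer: -31187884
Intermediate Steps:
(-3605 - 4949)*(-348 + N) = (-3605 - 4949)*(-348 + 3994) = -8554*3646 = -31187884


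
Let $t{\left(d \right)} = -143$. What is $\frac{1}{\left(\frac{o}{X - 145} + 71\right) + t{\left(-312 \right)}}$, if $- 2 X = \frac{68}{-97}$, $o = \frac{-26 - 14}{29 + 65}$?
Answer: $- \frac{659457}{47478964} \approx -0.013889$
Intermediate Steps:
$o = - \frac{20}{47}$ ($o = - \frac{40}{94} = \left(-40\right) \frac{1}{94} = - \frac{20}{47} \approx -0.42553$)
$X = \frac{34}{97}$ ($X = - \frac{68 \frac{1}{-97}}{2} = - \frac{68 \left(- \frac{1}{97}\right)}{2} = \left(- \frac{1}{2}\right) \left(- \frac{68}{97}\right) = \frac{34}{97} \approx 0.35052$)
$\frac{1}{\left(\frac{o}{X - 145} + 71\right) + t{\left(-312 \right)}} = \frac{1}{\left(- \frac{20}{47 \left(\frac{34}{97} - 145\right)} + 71\right) - 143} = \frac{1}{\left(- \frac{20}{47 \left(- \frac{14031}{97}\right)} + 71\right) - 143} = \frac{1}{\left(\left(- \frac{20}{47}\right) \left(- \frac{97}{14031}\right) + 71\right) - 143} = \frac{1}{\left(\frac{1940}{659457} + 71\right) - 143} = \frac{1}{\frac{46823387}{659457} - 143} = \frac{1}{- \frac{47478964}{659457}} = - \frac{659457}{47478964}$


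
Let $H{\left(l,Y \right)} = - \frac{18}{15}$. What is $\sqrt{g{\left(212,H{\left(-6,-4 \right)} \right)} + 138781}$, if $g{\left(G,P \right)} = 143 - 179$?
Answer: $\sqrt{138745} \approx 372.48$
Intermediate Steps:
$H{\left(l,Y \right)} = - \frac{6}{5}$ ($H{\left(l,Y \right)} = \left(-18\right) \frac{1}{15} = - \frac{6}{5}$)
$g{\left(G,P \right)} = -36$
$\sqrt{g{\left(212,H{\left(-6,-4 \right)} \right)} + 138781} = \sqrt{-36 + 138781} = \sqrt{138745}$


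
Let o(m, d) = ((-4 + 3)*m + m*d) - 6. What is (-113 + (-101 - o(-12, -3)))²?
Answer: 65536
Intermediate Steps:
o(m, d) = -6 - m + d*m (o(m, d) = (-m + d*m) - 6 = -6 - m + d*m)
(-113 + (-101 - o(-12, -3)))² = (-113 + (-101 - (-6 - 1*(-12) - 3*(-12))))² = (-113 + (-101 - (-6 + 12 + 36)))² = (-113 + (-101 - 1*42))² = (-113 + (-101 - 42))² = (-113 - 143)² = (-256)² = 65536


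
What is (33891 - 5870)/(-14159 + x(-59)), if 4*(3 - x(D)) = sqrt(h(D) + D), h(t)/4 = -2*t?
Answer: -6346644416/3206276963 + 112084*sqrt(413)/3206276963 ≈ -1.9787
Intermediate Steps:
h(t) = -8*t (h(t) = 4*(-2*t) = -8*t)
x(D) = 3 - sqrt(7)*sqrt(-D)/4 (x(D) = 3 - sqrt(-8*D + D)/4 = 3 - sqrt(7)*sqrt(-D)/4)
(33891 - 5870)/(-14159 + x(-59)) = (33891 - 5870)/(-14159 + (3 - sqrt(7)*sqrt(-1*(-59))/4)) = 28021/(-14159 + (3 - sqrt(7)*sqrt(59)/4)) = 28021/(-14159 + (3 - sqrt(413)/4)) = 28021/(-14156 - sqrt(413)/4)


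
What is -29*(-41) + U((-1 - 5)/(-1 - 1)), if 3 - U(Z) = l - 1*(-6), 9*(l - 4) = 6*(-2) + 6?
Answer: 3548/3 ≈ 1182.7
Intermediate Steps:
l = 10/3 (l = 4 + (6*(-2) + 6)/9 = 4 + (-12 + 6)/9 = 4 + (1/9)*(-6) = 4 - 2/3 = 10/3 ≈ 3.3333)
U(Z) = -19/3 (U(Z) = 3 - (10/3 - 1*(-6)) = 3 - (10/3 + 6) = 3 - 1*28/3 = 3 - 28/3 = -19/3)
-29*(-41) + U((-1 - 5)/(-1 - 1)) = -29*(-41) - 19/3 = 1189 - 19/3 = 3548/3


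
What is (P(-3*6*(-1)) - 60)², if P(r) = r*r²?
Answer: 33315984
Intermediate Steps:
P(r) = r³
(P(-3*6*(-1)) - 60)² = ((-3*6*(-1))³ - 60)² = ((-18*(-1))³ - 60)² = (18³ - 60)² = (5832 - 60)² = 5772² = 33315984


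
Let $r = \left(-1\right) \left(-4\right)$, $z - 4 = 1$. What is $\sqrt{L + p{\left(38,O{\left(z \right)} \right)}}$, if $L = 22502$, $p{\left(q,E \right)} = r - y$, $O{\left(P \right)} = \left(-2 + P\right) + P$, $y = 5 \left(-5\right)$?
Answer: $\sqrt{22531} \approx 150.1$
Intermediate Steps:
$z = 5$ ($z = 4 + 1 = 5$)
$r = 4$
$y = -25$
$O{\left(P \right)} = -2 + 2 P$
$p{\left(q,E \right)} = 29$ ($p{\left(q,E \right)} = 4 - -25 = 4 + 25 = 29$)
$\sqrt{L + p{\left(38,O{\left(z \right)} \right)}} = \sqrt{22502 + 29} = \sqrt{22531}$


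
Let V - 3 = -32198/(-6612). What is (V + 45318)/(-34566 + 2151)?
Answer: -29969465/21432798 ≈ -1.3983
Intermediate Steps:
V = 26017/3306 (V = 3 - 32198/(-6612) = 3 - 32198*(-1/6612) = 3 + 16099/3306 = 26017/3306 ≈ 7.8696)
(V + 45318)/(-34566 + 2151) = (26017/3306 + 45318)/(-34566 + 2151) = (149847325/3306)/(-32415) = (149847325/3306)*(-1/32415) = -29969465/21432798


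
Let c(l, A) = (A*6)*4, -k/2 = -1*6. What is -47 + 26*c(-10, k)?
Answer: 7441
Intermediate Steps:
k = 12 (k = -(-2)*6 = -2*(-6) = 12)
c(l, A) = 24*A (c(l, A) = (6*A)*4 = 24*A)
-47 + 26*c(-10, k) = -47 + 26*(24*12) = -47 + 26*288 = -47 + 7488 = 7441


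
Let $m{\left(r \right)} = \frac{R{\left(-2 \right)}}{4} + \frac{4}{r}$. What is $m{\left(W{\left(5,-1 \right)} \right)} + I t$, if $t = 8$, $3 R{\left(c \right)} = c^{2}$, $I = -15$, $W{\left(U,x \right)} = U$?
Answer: $- \frac{1783}{15} \approx -118.87$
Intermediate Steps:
$R{\left(c \right)} = \frac{c^{2}}{3}$
$m{\left(r \right)} = \frac{1}{3} + \frac{4}{r}$ ($m{\left(r \right)} = \frac{\frac{1}{3} \left(-2\right)^{2}}{4} + \frac{4}{r} = \frac{1}{3} \cdot 4 \cdot \frac{1}{4} + \frac{4}{r} = \frac{4}{3} \cdot \frac{1}{4} + \frac{4}{r} = \frac{1}{3} + \frac{4}{r}$)
$m{\left(W{\left(5,-1 \right)} \right)} + I t = \frac{12 + 5}{3 \cdot 5} - 120 = \frac{1}{3} \cdot \frac{1}{5} \cdot 17 - 120 = \frac{17}{15} - 120 = - \frac{1783}{15}$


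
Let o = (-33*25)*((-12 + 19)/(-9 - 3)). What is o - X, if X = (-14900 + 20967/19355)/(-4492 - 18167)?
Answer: 843084044993/1754259780 ≈ 480.59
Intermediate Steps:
o = 1925/4 (o = -5775/(-12) = -5775*(-1)/12 = -825*(-7/12) = 1925/4 ≈ 481.25)
X = 288368533/438564945 (X = (-14900 + 20967*(1/19355))/(-22659) = (-14900 + 20967/19355)*(-1/22659) = -288368533/19355*(-1/22659) = 288368533/438564945 ≈ 0.65753)
o - X = 1925/4 - 1*288368533/438564945 = 1925/4 - 288368533/438564945 = 843084044993/1754259780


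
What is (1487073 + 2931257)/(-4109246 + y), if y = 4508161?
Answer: 883666/79783 ≈ 11.076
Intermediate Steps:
(1487073 + 2931257)/(-4109246 + y) = (1487073 + 2931257)/(-4109246 + 4508161) = 4418330/398915 = 4418330*(1/398915) = 883666/79783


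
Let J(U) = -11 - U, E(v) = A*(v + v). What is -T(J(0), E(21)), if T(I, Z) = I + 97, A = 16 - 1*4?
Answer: -86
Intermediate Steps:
A = 12 (A = 16 - 4 = 12)
E(v) = 24*v (E(v) = 12*(v + v) = 12*(2*v) = 24*v)
T(I, Z) = 97 + I
-T(J(0), E(21)) = -(97 + (-11 - 1*0)) = -(97 + (-11 + 0)) = -(97 - 11) = -1*86 = -86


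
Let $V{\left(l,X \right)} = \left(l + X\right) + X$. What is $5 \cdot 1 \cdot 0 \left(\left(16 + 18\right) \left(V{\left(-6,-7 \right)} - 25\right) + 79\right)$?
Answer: $0$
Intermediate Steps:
$V{\left(l,X \right)} = l + 2 X$ ($V{\left(l,X \right)} = \left(X + l\right) + X = l + 2 X$)
$5 \cdot 1 \cdot 0 \left(\left(16 + 18\right) \left(V{\left(-6,-7 \right)} - 25\right) + 79\right) = 5 \cdot 1 \cdot 0 \left(\left(16 + 18\right) \left(\left(-6 + 2 \left(-7\right)\right) - 25\right) + 79\right) = 5 \cdot 0 \left(34 \left(\left(-6 - 14\right) - 25\right) + 79\right) = 0 \left(34 \left(-20 - 25\right) + 79\right) = 0 \left(34 \left(-45\right) + 79\right) = 0 \left(-1530 + 79\right) = 0 \left(-1451\right) = 0$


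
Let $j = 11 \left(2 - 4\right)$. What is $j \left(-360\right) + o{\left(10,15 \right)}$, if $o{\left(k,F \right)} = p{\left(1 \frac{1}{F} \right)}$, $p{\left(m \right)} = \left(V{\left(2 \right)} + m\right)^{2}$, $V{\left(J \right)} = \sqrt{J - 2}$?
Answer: $\frac{1782001}{225} \approx 7920.0$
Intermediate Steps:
$V{\left(J \right)} = \sqrt{-2 + J}$
$p{\left(m \right)} = m^{2}$ ($p{\left(m \right)} = \left(\sqrt{-2 + 2} + m\right)^{2} = \left(\sqrt{0} + m\right)^{2} = \left(0 + m\right)^{2} = m^{2}$)
$o{\left(k,F \right)} = \frac{1}{F^{2}}$ ($o{\left(k,F \right)} = \left(1 \frac{1}{F}\right)^{2} = \left(\frac{1}{F}\right)^{2} = \frac{1}{F^{2}}$)
$j = -22$ ($j = 11 \left(-2\right) = -22$)
$j \left(-360\right) + o{\left(10,15 \right)} = \left(-22\right) \left(-360\right) + \frac{1}{225} = 7920 + \frac{1}{225} = \frac{1782001}{225}$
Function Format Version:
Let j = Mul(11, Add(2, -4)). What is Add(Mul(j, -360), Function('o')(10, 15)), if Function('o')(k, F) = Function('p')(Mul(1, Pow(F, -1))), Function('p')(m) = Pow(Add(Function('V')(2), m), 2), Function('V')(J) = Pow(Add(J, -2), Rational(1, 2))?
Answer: Rational(1782001, 225) ≈ 7920.0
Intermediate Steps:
Function('V')(J) = Pow(Add(-2, J), Rational(1, 2))
Function('p')(m) = Pow(m, 2) (Function('p')(m) = Pow(Add(Pow(Add(-2, 2), Rational(1, 2)), m), 2) = Pow(Add(Pow(0, Rational(1, 2)), m), 2) = Pow(Add(0, m), 2) = Pow(m, 2))
Function('o')(k, F) = Pow(F, -2) (Function('o')(k, F) = Pow(Mul(1, Pow(F, -1)), 2) = Pow(Pow(F, -1), 2) = Pow(F, -2))
j = -22 (j = Mul(11, -2) = -22)
Add(Mul(j, -360), Function('o')(10, 15)) = Add(Mul(-22, -360), Pow(15, -2)) = Add(7920, Rational(1, 225)) = Rational(1782001, 225)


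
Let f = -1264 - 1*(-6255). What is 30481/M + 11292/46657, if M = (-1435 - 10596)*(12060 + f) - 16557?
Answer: 2315212250279/9572016587666 ≈ 0.24187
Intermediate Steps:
f = 4991 (f = -1264 + 6255 = 4991)
M = -205157138 (M = (-1435 - 10596)*(12060 + 4991) - 16557 = -12031*17051 - 16557 = -205140581 - 16557 = -205157138)
30481/M + 11292/46657 = 30481/(-205157138) + 11292/46657 = 30481*(-1/205157138) + 11292*(1/46657) = -30481/205157138 + 11292/46657 = 2315212250279/9572016587666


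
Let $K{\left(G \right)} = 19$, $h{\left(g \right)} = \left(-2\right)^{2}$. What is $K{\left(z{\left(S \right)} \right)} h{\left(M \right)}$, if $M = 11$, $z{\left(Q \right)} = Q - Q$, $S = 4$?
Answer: $76$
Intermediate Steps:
$z{\left(Q \right)} = 0$
$h{\left(g \right)} = 4$
$K{\left(z{\left(S \right)} \right)} h{\left(M \right)} = 19 \cdot 4 = 76$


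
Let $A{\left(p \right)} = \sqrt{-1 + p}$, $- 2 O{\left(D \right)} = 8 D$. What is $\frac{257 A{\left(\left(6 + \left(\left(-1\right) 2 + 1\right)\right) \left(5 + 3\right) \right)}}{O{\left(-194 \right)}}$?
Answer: $\frac{257 \sqrt{39}}{776} \approx 2.0683$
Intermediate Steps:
$O{\left(D \right)} = - 4 D$ ($O{\left(D \right)} = - \frac{8 D}{2} = - 4 D$)
$\frac{257 A{\left(\left(6 + \left(\left(-1\right) 2 + 1\right)\right) \left(5 + 3\right) \right)}}{O{\left(-194 \right)}} = \frac{257 \sqrt{-1 + \left(6 + \left(\left(-1\right) 2 + 1\right)\right) \left(5 + 3\right)}}{\left(-4\right) \left(-194\right)} = \frac{257 \sqrt{-1 + \left(6 + \left(-2 + 1\right)\right) 8}}{776} = 257 \sqrt{-1 + \left(6 - 1\right) 8} \cdot \frac{1}{776} = 257 \sqrt{-1 + 5 \cdot 8} \cdot \frac{1}{776} = 257 \sqrt{-1 + 40} \cdot \frac{1}{776} = 257 \sqrt{39} \cdot \frac{1}{776} = \frac{257 \sqrt{39}}{776}$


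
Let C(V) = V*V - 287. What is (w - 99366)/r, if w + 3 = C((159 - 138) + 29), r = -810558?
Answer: 48578/405279 ≈ 0.11986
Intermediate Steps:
C(V) = -287 + V² (C(V) = V² - 287 = -287 + V²)
w = 2210 (w = -3 + (-287 + ((159 - 138) + 29)²) = -3 + (-287 + (21 + 29)²) = -3 + (-287 + 50²) = -3 + (-287 + 2500) = -3 + 2213 = 2210)
(w - 99366)/r = (2210 - 99366)/(-810558) = -97156*(-1/810558) = 48578/405279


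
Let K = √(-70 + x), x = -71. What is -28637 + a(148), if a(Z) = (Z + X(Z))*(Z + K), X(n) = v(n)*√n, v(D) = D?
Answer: -6733 + 43808*√37 + 148*I*√141 + 296*I*√5217 ≈ 2.5974e+5 + 23137.0*I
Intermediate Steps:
X(n) = n^(3/2) (X(n) = n*√n = n^(3/2))
K = I*√141 (K = √(-70 - 71) = √(-141) = I*√141 ≈ 11.874*I)
a(Z) = (Z + Z^(3/2))*(Z + I*√141)
-28637 + a(148) = -28637 + (148² + 148^(5/2) + I*148*√141 + I*√141*148^(3/2)) = -28637 + (21904 + 43808*√37 + 148*I*√141 + I*√141*(296*√37)) = -28637 + (21904 + 43808*√37 + 148*I*√141 + 296*I*√5217) = -6733 + 43808*√37 + 148*I*√141 + 296*I*√5217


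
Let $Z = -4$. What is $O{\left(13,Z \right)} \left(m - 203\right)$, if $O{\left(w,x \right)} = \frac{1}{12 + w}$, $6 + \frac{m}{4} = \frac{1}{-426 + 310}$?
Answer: $- \frac{6584}{725} \approx -9.0814$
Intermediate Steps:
$m = - \frac{697}{29}$ ($m = -24 + \frac{4}{-426 + 310} = -24 + \frac{4}{-116} = -24 + 4 \left(- \frac{1}{116}\right) = -24 - \frac{1}{29} = - \frac{697}{29} \approx -24.034$)
$O{\left(13,Z \right)} \left(m - 203\right) = \frac{- \frac{697}{29} - 203}{12 + 13} = \frac{1}{25} \left(- \frac{6584}{29}\right) = - \frac{6584}{725}$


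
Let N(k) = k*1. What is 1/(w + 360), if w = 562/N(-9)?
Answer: 9/2678 ≈ 0.0033607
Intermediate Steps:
N(k) = k
w = -562/9 (w = 562/(-9) = 562*(-⅑) = -562/9 ≈ -62.444)
1/(w + 360) = 1/(-562/9 + 360) = 1/(2678/9) = 9/2678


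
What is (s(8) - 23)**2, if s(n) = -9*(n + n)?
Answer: 27889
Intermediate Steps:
s(n) = -18*n
(s(8) - 23)**2 = (-18*8 - 23)**2 = (-144 - 23)**2 = (-167)**2 = 27889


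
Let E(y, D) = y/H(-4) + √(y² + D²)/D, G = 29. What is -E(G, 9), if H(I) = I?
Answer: 29/4 - √922/9 ≈ 3.8762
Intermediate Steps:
E(y, D) = -y/4 + √(D² + y²)/D (E(y, D) = y/(-4) + √(y² + D²)/D = y*(-¼) + √(D² + y²)/D = -y/4 + √(D² + y²)/D)
-E(G, 9) = -(-¼*29 + √(9² + 29²)/9) = -(-29/4 + √(81 + 841)/9) = -(-29/4 + √922/9) = 29/4 - √922/9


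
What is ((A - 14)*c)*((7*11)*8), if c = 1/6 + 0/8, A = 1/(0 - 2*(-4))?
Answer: -2849/2 ≈ -1424.5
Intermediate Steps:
A = ⅛ (A = 1/(0 + 8) = 1/8 = ⅛ ≈ 0.12500)
c = ⅙ (c = 1*(⅙) + 0*(⅛) = ⅙ + 0 = ⅙ ≈ 0.16667)
((A - 14)*c)*((7*11)*8) = ((⅛ - 14)*(⅙))*((7*11)*8) = (-111/8*⅙)*(77*8) = -37/16*616 = -2849/2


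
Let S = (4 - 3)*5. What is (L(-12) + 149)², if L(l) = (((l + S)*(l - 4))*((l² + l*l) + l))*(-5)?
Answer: 23842756921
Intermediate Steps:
S = 5 (S = 1*5 = 5)
L(l) = -5*(-4 + l)*(5 + l)*(l + 2*l²) (L(l) = (((l + 5)*(l - 4))*((l² + l*l) + l))*(-5) = (((5 + l)*(-4 + l))*((l² + l²) + l))*(-5) = (((-4 + l)*(5 + l))*(2*l² + l))*(-5) = (((-4 + l)*(5 + l))*(l + 2*l²))*(-5) = ((-4 + l)*(5 + l)*(l + 2*l²))*(-5) = -5*(-4 + l)*(5 + l)*(l + 2*l²))
(L(-12) + 149)² = (5*(-12)*(20 - 3*(-12)² - 2*(-12)³ + 39*(-12)) + 149)² = (5*(-12)*(20 - 3*144 - 2*(-1728) - 468) + 149)² = (5*(-12)*(20 - 432 + 3456 - 468) + 149)² = (5*(-12)*2576 + 149)² = (-154560 + 149)² = (-154411)² = 23842756921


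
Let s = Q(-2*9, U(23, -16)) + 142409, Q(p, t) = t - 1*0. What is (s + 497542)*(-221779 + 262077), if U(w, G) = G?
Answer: 25788100630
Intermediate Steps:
Q(p, t) = t (Q(p, t) = t + 0 = t)
s = 142393 (s = -16 + 142409 = 142393)
(s + 497542)*(-221779 + 262077) = (142393 + 497542)*(-221779 + 262077) = 639935*40298 = 25788100630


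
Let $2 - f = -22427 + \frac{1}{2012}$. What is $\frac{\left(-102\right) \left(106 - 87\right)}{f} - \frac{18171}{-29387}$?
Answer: $\frac{37127260635}{69797445731} \approx 0.53193$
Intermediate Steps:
$f = \frac{45127147}{2012}$ ($f = 2 - \left(-22427 + \frac{1}{2012}\right) = 2 - - \frac{45123123}{2012} = 2 + \frac{45123123}{2012} = \frac{45127147}{2012} \approx 22429.0$)
$\frac{\left(-102\right) \left(106 - 87\right)}{f} - \frac{18171}{-29387} = \frac{\left(-102\right) \left(106 - 87\right)}{\frac{45127147}{2012}} - \frac{18171}{-29387} = \left(-102\right) 19 \cdot \frac{2012}{45127147} - - \frac{18171}{29387} = \left(-1938\right) \frac{2012}{45127147} + \frac{18171}{29387} = - \frac{205224}{2375113} + \frac{18171}{29387} = \frac{37127260635}{69797445731}$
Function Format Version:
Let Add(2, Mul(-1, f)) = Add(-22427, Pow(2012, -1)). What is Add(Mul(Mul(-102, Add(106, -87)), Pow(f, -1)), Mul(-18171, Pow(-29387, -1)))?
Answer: Rational(37127260635, 69797445731) ≈ 0.53193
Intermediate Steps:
f = Rational(45127147, 2012) (f = Add(2, Mul(-1, Add(-22427, Pow(2012, -1)))) = Add(2, Mul(-1, Add(-22427, Rational(1, 2012)))) = Add(2, Mul(-1, Rational(-45123123, 2012))) = Add(2, Rational(45123123, 2012)) = Rational(45127147, 2012) ≈ 22429.)
Add(Mul(Mul(-102, Add(106, -87)), Pow(f, -1)), Mul(-18171, Pow(-29387, -1))) = Add(Mul(Mul(-102, Add(106, -87)), Pow(Rational(45127147, 2012), -1)), Mul(-18171, Pow(-29387, -1))) = Add(Mul(Mul(-102, 19), Rational(2012, 45127147)), Mul(-18171, Rational(-1, 29387))) = Add(Mul(-1938, Rational(2012, 45127147)), Rational(18171, 29387)) = Add(Rational(-205224, 2375113), Rational(18171, 29387)) = Rational(37127260635, 69797445731)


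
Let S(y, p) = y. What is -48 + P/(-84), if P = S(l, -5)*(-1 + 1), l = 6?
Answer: -48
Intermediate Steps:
P = 0 (P = 6*(-1 + 1) = 6*0 = 0)
-48 + P/(-84) = -48 + 0/(-84) = -48 - 1/84*0 = -48 + 0 = -48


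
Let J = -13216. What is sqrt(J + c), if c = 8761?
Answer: 9*I*sqrt(55) ≈ 66.746*I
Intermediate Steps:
sqrt(J + c) = sqrt(-13216 + 8761) = sqrt(-4455) = 9*I*sqrt(55)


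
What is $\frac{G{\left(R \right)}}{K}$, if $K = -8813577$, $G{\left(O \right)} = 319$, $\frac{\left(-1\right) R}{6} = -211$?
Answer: $- \frac{319}{8813577} \approx -3.6194 \cdot 10^{-5}$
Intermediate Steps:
$R = 1266$ ($R = \left(-6\right) \left(-211\right) = 1266$)
$\frac{G{\left(R \right)}}{K} = \frac{319}{-8813577} = 319 \left(- \frac{1}{8813577}\right) = - \frac{319}{8813577}$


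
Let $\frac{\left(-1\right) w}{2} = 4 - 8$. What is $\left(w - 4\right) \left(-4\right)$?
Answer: $-16$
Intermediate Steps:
$w = 8$ ($w = - 2 \left(4 - 8\right) = \left(-2\right) \left(-4\right) = 8$)
$\left(w - 4\right) \left(-4\right) = \left(8 - 4\right) \left(-4\right) = 4 \left(-4\right) = -16$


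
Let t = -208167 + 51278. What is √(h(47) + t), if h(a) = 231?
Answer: I*√156658 ≈ 395.8*I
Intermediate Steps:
t = -156889
√(h(47) + t) = √(231 - 156889) = √(-156658) = I*√156658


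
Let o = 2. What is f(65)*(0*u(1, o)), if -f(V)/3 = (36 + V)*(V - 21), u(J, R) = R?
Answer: 0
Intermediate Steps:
f(V) = -3*(-21 + V)*(36 + V) (f(V) = -3*(36 + V)*(V - 21) = -3*(36 + V)*(-21 + V) = -3*(-21 + V)*(36 + V))
f(65)*(0*u(1, o)) = (2268 - 45*65 - 3*65**2)*(0*2) = (2268 - 2925 - 3*4225)*0 = (2268 - 2925 - 12675)*0 = -13332*0 = 0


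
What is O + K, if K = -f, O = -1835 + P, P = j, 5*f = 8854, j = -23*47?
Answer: -23434/5 ≈ -4686.8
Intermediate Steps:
j = -1081
f = 8854/5 (f = (⅕)*8854 = 8854/5 ≈ 1770.8)
P = -1081
O = -2916 (O = -1835 - 1081 = -2916)
K = -8854/5 (K = -1*8854/5 = -8854/5 ≈ -1770.8)
O + K = -2916 - 8854/5 = -23434/5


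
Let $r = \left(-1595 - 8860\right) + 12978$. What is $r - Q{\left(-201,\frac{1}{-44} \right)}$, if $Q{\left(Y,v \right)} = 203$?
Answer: $2320$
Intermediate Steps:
$r = 2523$ ($r = -10455 + 12978 = 2523$)
$r - Q{\left(-201,\frac{1}{-44} \right)} = 2523 - 203 = 2320$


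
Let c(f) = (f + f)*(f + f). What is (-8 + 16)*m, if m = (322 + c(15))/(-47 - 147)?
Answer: -4888/97 ≈ -50.392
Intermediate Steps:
c(f) = 4*f² (c(f) = (2*f)*(2*f) = 4*f²)
m = -611/97 (m = (322 + 4*15²)/(-47 - 147) = (322 + 4*225)/(-194) = (322 + 900)*(-1/194) = 1222*(-1/194) = -611/97 ≈ -6.2990)
(-8 + 16)*m = (-8 + 16)*(-611/97) = 8*(-611/97) = -4888/97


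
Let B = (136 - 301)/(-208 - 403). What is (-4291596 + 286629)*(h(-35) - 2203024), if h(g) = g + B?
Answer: 5390961460146828/611 ≈ 8.8232e+12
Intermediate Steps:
B = 165/611 (B = -165/(-611) = -165*(-1/611) = 165/611 ≈ 0.27005)
h(g) = 165/611 + g (h(g) = g + 165/611 = 165/611 + g)
(-4291596 + 286629)*(h(-35) - 2203024) = (-4291596 + 286629)*((165/611 - 35) - 2203024) = -4004967*(-21220/611 - 2203024) = -4004967*(-1346068884/611) = 5390961460146828/611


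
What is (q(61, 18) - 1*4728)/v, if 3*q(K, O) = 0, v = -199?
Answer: 4728/199 ≈ 23.759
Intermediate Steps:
q(K, O) = 0 (q(K, O) = (⅓)*0 = 0)
(q(61, 18) - 1*4728)/v = (0 - 1*4728)/(-199) = (0 - 4728)*(-1/199) = -4728*(-1/199) = 4728/199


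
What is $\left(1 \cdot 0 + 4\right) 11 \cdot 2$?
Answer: $88$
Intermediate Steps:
$\left(1 \cdot 0 + 4\right) 11 \cdot 2 = \left(0 + 4\right) 11 \cdot 2 = 4 \cdot 11 \cdot 2 = 44 \cdot 2 = 88$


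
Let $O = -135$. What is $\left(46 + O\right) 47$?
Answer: $-4183$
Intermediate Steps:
$\left(46 + O\right) 47 = \left(46 - 135\right) 47 = \left(-89\right) 47 = -4183$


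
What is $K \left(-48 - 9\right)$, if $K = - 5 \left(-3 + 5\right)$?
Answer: $570$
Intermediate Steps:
$K = -10$ ($K = \left(-5\right) 2 = -10$)
$K \left(-48 - 9\right) = - 10 \left(-48 - 9\right) = \left(-10\right) \left(-57\right) = 570$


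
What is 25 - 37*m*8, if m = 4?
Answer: -1159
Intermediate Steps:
25 - 37*m*8 = 25 - 148*8 = 25 - 37*32 = 25 - 1184 = -1159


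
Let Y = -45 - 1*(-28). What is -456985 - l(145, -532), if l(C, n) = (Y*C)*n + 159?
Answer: -1768524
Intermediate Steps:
Y = -17 (Y = -45 + 28 = -17)
l(C, n) = 159 - 17*C*n (l(C, n) = (-17*C)*n + 159 = -17*C*n + 159 = 159 - 17*C*n)
-456985 - l(145, -532) = -456985 - (159 - 17*145*(-532)) = -456985 - (159 + 1311380) = -456985 - 1*1311539 = -456985 - 1311539 = -1768524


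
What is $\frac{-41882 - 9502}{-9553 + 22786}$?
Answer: $- \frac{17128}{4411} \approx -3.883$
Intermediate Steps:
$\frac{-41882 - 9502}{-9553 + 22786} = - \frac{51384}{13233} = \left(-51384\right) \frac{1}{13233} = - \frac{17128}{4411}$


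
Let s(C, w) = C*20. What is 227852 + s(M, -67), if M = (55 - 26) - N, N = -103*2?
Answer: 232552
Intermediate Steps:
N = -206
M = 235 (M = (55 - 26) - 1*(-206) = 29 + 206 = 235)
s(C, w) = 20*C
227852 + s(M, -67) = 227852 + 20*235 = 227852 + 4700 = 232552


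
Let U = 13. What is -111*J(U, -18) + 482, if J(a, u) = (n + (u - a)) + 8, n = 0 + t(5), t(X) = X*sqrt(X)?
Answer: 3035 - 555*sqrt(5) ≈ 1794.0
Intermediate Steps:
t(X) = X**(3/2)
n = 5*sqrt(5) (n = 0 + 5**(3/2) = 0 + 5*sqrt(5) = 5*sqrt(5) ≈ 11.180)
J(a, u) = 8 + u - a + 5*sqrt(5) (J(a, u) = (5*sqrt(5) + (u - a)) + 8 = (u - a + 5*sqrt(5)) + 8 = 8 + u - a + 5*sqrt(5))
-111*J(U, -18) + 482 = -111*(8 - 18 - 1*13 + 5*sqrt(5)) + 482 = -111*(8 - 18 - 13 + 5*sqrt(5)) + 482 = -111*(-23 + 5*sqrt(5)) + 482 = (2553 - 555*sqrt(5)) + 482 = 3035 - 555*sqrt(5)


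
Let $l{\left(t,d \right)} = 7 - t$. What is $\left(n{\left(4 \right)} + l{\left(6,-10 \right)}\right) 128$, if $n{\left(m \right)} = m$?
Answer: $640$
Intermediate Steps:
$\left(n{\left(4 \right)} + l{\left(6,-10 \right)}\right) 128 = \left(4 + \left(7 - 6\right)\right) 128 = \left(4 + 1\right) 128 = 5 \cdot 128 = 640$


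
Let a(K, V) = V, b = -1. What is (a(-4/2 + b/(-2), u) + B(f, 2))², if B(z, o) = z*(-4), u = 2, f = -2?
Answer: 100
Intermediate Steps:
B(z, o) = -4*z
(a(-4/2 + b/(-2), u) + B(f, 2))² = (2 - 4*(-2))² = (2 + 8)² = 10² = 100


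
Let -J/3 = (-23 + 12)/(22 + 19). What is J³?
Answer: 35937/68921 ≈ 0.52142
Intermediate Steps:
J = 33/41 (J = -3*(-23 + 12)/(22 + 19) = -(-33)/41 = -3*(-11/41) = 33/41 ≈ 0.80488)
J³ = (33/41)³ = 35937/68921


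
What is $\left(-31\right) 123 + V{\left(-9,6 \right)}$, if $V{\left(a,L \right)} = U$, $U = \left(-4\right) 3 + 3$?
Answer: $-3822$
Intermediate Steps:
$U = -9$ ($U = -12 + 3 = -9$)
$V{\left(a,L \right)} = -9$
$\left(-31\right) 123 + V{\left(-9,6 \right)} = \left(-31\right) 123 - 9 = -3813 - 9 = -3822$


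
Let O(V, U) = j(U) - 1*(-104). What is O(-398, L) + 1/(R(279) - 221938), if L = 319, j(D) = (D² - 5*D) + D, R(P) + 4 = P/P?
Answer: 22324823248/221941 ≈ 1.0059e+5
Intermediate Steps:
R(P) = -3 (R(P) = -4 + P/P = -4 + 1 = -3)
j(D) = D² - 4*D
O(V, U) = 104 + U*(-4 + U) (O(V, U) = U*(-4 + U) - 1*(-104) = U*(-4 + U) + 104 = 104 + U*(-4 + U))
O(-398, L) + 1/(R(279) - 221938) = (104 + 319*(-4 + 319)) + 1/(-3 - 221938) = (104 + 319*315) + 1/(-221941) = (104 + 100485) - 1/221941 = 100589 - 1/221941 = 22324823248/221941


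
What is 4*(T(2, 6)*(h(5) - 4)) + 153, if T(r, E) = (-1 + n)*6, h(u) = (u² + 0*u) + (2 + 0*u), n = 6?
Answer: 2913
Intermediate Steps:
h(u) = 2 + u² (h(u) = (u² + 0) + (2 + 0) = u² + 2 = 2 + u²)
T(r, E) = 30 (T(r, E) = (-1 + 6)*6 = 5*6 = 30)
4*(T(2, 6)*(h(5) - 4)) + 153 = 4*(30*((2 + 5²) - 4)) + 153 = 4*(30*((2 + 25) - 4)) + 153 = 4*(30*(27 - 4)) + 153 = 4*(30*23) + 153 = 4*690 + 153 = 2760 + 153 = 2913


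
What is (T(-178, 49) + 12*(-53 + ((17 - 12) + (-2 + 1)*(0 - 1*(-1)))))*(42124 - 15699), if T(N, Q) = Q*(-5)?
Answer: -22012025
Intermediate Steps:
T(N, Q) = -5*Q
(T(-178, 49) + 12*(-53 + ((17 - 12) + (-2 + 1)*(0 - 1*(-1)))))*(42124 - 15699) = (-5*49 + 12*(-53 + ((17 - 12) + (-2 + 1)*(0 - 1*(-1)))))*(42124 - 15699) = (-245 + 12*(-53 + (5 - (0 + 1))))*26425 = (-245 + 12*(-53 + (5 - 1*1)))*26425 = (-245 + 12*(-53 + (5 - 1)))*26425 = (-245 + 12*(-53 + 4))*26425 = (-245 + 12*(-49))*26425 = (-245 - 588)*26425 = -833*26425 = -22012025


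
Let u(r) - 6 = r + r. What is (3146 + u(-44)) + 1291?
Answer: 4355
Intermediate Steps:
u(r) = 6 + 2*r (u(r) = 6 + (r + r) = 6 + 2*r)
(3146 + u(-44)) + 1291 = (3146 + (6 + 2*(-44))) + 1291 = (3146 + (6 - 88)) + 1291 = (3146 - 82) + 1291 = 3064 + 1291 = 4355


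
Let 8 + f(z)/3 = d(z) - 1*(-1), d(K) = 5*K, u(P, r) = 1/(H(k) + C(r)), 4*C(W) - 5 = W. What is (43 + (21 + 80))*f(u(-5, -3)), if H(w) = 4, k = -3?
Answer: -2544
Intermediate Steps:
C(W) = 5/4 + W/4
u(P, r) = 1/(21/4 + r/4) (u(P, r) = 1/(4 + (5/4 + r/4)) = 1/(21/4 + r/4))
f(z) = -21 + 15*z (f(z) = -24 + 3*(5*z - 1*(-1)) = -24 + 3*(5*z + 1) = -24 + 3*(1 + 5*z) = -24 + (3 + 15*z) = -21 + 15*z)
(43 + (21 + 80))*f(u(-5, -3)) = (43 + (21 + 80))*(-21 + 15*(4/(21 - 3))) = (43 + 101)*(-21 + 15*(4/18)) = 144*(-21 + 15*(4*(1/18))) = 144*(-21 + 15*(2/9)) = 144*(-21 + 10/3) = 144*(-53/3) = -2544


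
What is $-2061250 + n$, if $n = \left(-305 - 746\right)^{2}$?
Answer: $-956649$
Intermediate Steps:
$n = 1104601$ ($n = \left(-1051\right)^{2} = 1104601$)
$-2061250 + n = -2061250 + 1104601 = -956649$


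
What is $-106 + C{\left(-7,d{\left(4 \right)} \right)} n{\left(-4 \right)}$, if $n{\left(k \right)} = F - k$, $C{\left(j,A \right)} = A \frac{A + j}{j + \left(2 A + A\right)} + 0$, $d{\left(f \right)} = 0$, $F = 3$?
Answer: $-106$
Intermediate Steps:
$C{\left(j,A \right)} = \frac{A \left(A + j\right)}{j + 3 A}$ ($C{\left(j,A \right)} = A \frac{A + j}{j + 3 A} + 0 = \frac{A \left(A + j\right)}{j + 3 A} + 0 = \frac{A \left(A + j\right)}{j + 3 A}$)
$n{\left(k \right)} = 3 - k$
$-106 + C{\left(-7,d{\left(4 \right)} \right)} n{\left(-4 \right)} = -106 + \frac{0 \left(0 - 7\right)}{-7 + 3 \cdot 0} \left(3 - -4\right) = -106 + 0 \frac{1}{-7 + 0} \left(-7\right) \left(3 + 4\right) = -106 + 0 \frac{1}{-7} \left(-7\right) 7 = -106 + 0 \left(- \frac{1}{7}\right) \left(-7\right) 7 = -106 + 0 \cdot 7 = -106 + 0 = -106$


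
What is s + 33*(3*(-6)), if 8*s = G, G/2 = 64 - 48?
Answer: -590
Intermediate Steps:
G = 32 (G = 2*(64 - 48) = 2*16 = 32)
s = 4 (s = (1/8)*32 = 4)
s + 33*(3*(-6)) = 4 + 33*(3*(-6)) = 4 + 33*(-18) = 4 - 594 = -590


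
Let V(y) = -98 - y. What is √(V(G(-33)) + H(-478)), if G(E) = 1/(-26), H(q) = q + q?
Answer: I*√712478/26 ≈ 32.465*I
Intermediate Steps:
H(q) = 2*q
G(E) = -1/26
√(V(G(-33)) + H(-478)) = √((-98 - 1*(-1/26)) + 2*(-478)) = √((-98 + 1/26) - 956) = √(-2547/26 - 956) = √(-27403/26) = I*√712478/26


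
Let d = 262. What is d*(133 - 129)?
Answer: 1048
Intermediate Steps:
d*(133 - 129) = 262*(133 - 129) = 262*4 = 1048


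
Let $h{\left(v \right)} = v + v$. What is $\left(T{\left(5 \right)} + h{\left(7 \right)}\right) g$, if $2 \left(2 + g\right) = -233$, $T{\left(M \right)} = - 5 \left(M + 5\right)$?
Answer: $4266$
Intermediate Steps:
$T{\left(M \right)} = -25 - 5 M$ ($T{\left(M \right)} = - 5 \left(5 + M\right) = -25 - 5 M$)
$g = - \frac{237}{2}$ ($g = -2 + \frac{1}{2} \left(-233\right) = -2 - \frac{233}{2} = - \frac{237}{2} \approx -118.5$)
$h{\left(v \right)} = 2 v$
$\left(T{\left(5 \right)} + h{\left(7 \right)}\right) g = \left(\left(-25 - 25\right) + 2 \cdot 7\right) \left(- \frac{237}{2}\right) = \left(\left(-25 - 25\right) + 14\right) \left(- \frac{237}{2}\right) = \left(-50 + 14\right) \left(- \frac{237}{2}\right) = \left(-36\right) \left(- \frac{237}{2}\right) = 4266$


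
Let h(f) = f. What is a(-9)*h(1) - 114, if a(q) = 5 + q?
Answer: -118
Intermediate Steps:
a(-9)*h(1) - 114 = (5 - 9)*1 - 114 = -4*1 - 114 = -4 - 114 = -118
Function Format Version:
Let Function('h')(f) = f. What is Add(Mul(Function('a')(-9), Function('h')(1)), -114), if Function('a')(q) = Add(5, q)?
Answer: -118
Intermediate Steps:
Add(Mul(Function('a')(-9), Function('h')(1)), -114) = Add(Mul(Add(5, -9), 1), -114) = Add(Mul(-4, 1), -114) = Add(-4, -114) = -118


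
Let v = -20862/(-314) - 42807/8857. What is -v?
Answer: -85666668/1390549 ≈ -61.606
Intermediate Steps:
v = 85666668/1390549 (v = -20862*(-1/314) - 42807*1/8857 = 10431/157 - 42807/8857 = 85666668/1390549 ≈ 61.606)
-v = -1*85666668/1390549 = -85666668/1390549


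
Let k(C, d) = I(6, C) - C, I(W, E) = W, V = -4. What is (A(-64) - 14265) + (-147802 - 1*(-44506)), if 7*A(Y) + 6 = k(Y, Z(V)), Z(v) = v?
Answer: -822863/7 ≈ -1.1755e+5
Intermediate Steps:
k(C, d) = 6 - C
A(Y) = -Y/7 (A(Y) = -6/7 + (6 - Y)/7 = -6/7 + (6/7 - Y/7) = -Y/7)
(A(-64) - 14265) + (-147802 - 1*(-44506)) = (-1/7*(-64) - 14265) + (-147802 - 1*(-44506)) = (64/7 - 14265) + (-147802 + 44506) = -99791/7 - 103296 = -822863/7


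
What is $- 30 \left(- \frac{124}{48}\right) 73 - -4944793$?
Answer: $\frac{9900901}{2} \approx 4.9504 \cdot 10^{6}$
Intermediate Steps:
$- 30 \left(- \frac{124}{48}\right) 73 - -4944793 = - 30 \left(\left(-124\right) \frac{1}{48}\right) 73 + 4944793 = \left(-30\right) \left(- \frac{31}{12}\right) 73 + 4944793 = \frac{155}{2} \cdot 73 + 4944793 = \frac{11315}{2} + 4944793 = \frac{9900901}{2}$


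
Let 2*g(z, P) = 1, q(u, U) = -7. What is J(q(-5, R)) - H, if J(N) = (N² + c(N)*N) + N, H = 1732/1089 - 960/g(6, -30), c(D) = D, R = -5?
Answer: 2188247/1089 ≈ 2009.4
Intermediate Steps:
g(z, P) = ½ (g(z, P) = (½)*1 = ½)
H = -2089148/1089 (H = 1732/1089 - 960/½ = 1732*(1/1089) - 960*2 = 1732/1089 - 1920 = -2089148/1089 ≈ -1918.4)
J(N) = N + 2*N² (J(N) = (N² + N*N) + N = (N² + N²) + N = 2*N² + N = N + 2*N²)
J(q(-5, R)) - H = -7*(1 + 2*(-7)) - 1*(-2089148/1089) = -7*(1 - 14) + 2089148/1089 = -7*(-13) + 2089148/1089 = 91 + 2089148/1089 = 2188247/1089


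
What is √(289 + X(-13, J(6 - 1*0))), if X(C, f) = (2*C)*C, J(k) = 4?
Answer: √627 ≈ 25.040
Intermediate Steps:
X(C, f) = 2*C²
√(289 + X(-13, J(6 - 1*0))) = √(289 + 2*(-13)²) = √(289 + 2*169) = √(289 + 338) = √627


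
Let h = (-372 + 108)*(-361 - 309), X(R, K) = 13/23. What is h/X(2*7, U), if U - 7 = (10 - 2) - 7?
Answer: 4068240/13 ≈ 3.1294e+5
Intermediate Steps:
U = 8 (U = 7 + ((10 - 2) - 7) = 7 + (8 - 7) = 7 + 1 = 8)
X(R, K) = 13/23 (X(R, K) = 13*(1/23) = 13/23)
h = 176880 (h = -264*(-670) = 176880)
h/X(2*7, U) = 176880/(13/23) = 176880*(23/13) = 4068240/13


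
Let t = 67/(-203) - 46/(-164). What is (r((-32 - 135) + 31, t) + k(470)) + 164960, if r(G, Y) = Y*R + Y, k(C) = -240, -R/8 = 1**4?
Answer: 391704985/2378 ≈ 1.6472e+5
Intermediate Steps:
R = -8 (R = -8*1**4 = -8*1 = -8)
t = -825/16646 (t = 67*(-1/203) - 46*(-1/164) = -67/203 + 23/82 = -825/16646 ≈ -0.049561)
r(G, Y) = -7*Y (r(G, Y) = Y*(-8) + Y = -8*Y + Y = -7*Y)
(r((-32 - 135) + 31, t) + k(470)) + 164960 = (-7*(-825/16646) - 240) + 164960 = (825/2378 - 240) + 164960 = -569895/2378 + 164960 = 391704985/2378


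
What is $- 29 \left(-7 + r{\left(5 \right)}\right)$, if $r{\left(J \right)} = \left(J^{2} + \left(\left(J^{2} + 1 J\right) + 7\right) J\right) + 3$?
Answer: $-5974$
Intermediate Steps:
$r{\left(J \right)} = 3 + J^{2} + J \left(7 + J + J^{2}\right)$ ($r{\left(J \right)} = \left(J^{2} + \left(\left(J^{2} + J\right) + 7\right) J\right) + 3 = \left(J^{2} + \left(\left(J + J^{2}\right) + 7\right) J\right) + 3 = \left(J^{2} + \left(7 + J + J^{2}\right) J\right) + 3 = \left(J^{2} + J \left(7 + J + J^{2}\right)\right) + 3 = 3 + J^{2} + J \left(7 + J + J^{2}\right)$)
$- 29 \left(-7 + r{\left(5 \right)}\right) = - 29 \left(-7 + \left(3 + 5^{3} + 2 \cdot 5^{2} + 7 \cdot 5\right)\right) = - 29 \left(-7 + \left(3 + 125 + 2 \cdot 25 + 35\right)\right) = - 29 \left(-7 + \left(3 + 125 + 50 + 35\right)\right) = - 29 \left(-7 + 213\right) = \left(-29\right) 206 = -5974$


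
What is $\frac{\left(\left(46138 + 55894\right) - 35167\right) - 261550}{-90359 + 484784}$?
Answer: $- \frac{12979}{26295} \approx -0.49359$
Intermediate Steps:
$\frac{\left(\left(46138 + 55894\right) - 35167\right) - 261550}{-90359 + 484784} = \frac{\left(102032 - 35167\right) - 261550}{394425} = \left(66865 - 261550\right) \frac{1}{394425} = \left(-194685\right) \frac{1}{394425} = - \frac{12979}{26295}$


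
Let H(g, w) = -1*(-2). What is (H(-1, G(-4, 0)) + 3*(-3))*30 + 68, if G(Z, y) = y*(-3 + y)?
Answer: -142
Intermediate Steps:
H(g, w) = 2
(H(-1, G(-4, 0)) + 3*(-3))*30 + 68 = (2 + 3*(-3))*30 + 68 = (2 - 9)*30 + 68 = -7*30 + 68 = -210 + 68 = -142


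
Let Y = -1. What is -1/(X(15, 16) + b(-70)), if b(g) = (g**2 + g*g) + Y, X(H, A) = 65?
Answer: -1/9864 ≈ -0.00010138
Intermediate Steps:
b(g) = -1 + 2*g**2 (b(g) = (g**2 + g*g) - 1 = (g**2 + g**2) - 1 = 2*g**2 - 1 = -1 + 2*g**2)
-1/(X(15, 16) + b(-70)) = -1/(65 + (-1 + 2*(-70)**2)) = -1/(65 + (-1 + 2*4900)) = -1/(65 + (-1 + 9800)) = -1/(65 + 9799) = -1/9864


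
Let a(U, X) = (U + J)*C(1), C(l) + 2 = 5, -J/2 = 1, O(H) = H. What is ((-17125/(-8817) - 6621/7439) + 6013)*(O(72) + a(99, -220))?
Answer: 47729618755577/21863221 ≈ 2.1831e+6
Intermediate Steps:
J = -2 (J = -2*1 = -2)
C(l) = 3 (C(l) = -2 + 5 = 3)
a(U, X) = -6 + 3*U (a(U, X) = (U - 2)*3 = (-2 + U)*3 = -6 + 3*U)
((-17125/(-8817) - 6621/7439) + 6013)*(O(72) + a(99, -220)) = ((-17125/(-8817) - 6621/7439) + 6013)*(72 + (-6 + 3*99)) = ((-17125*(-1/8817) - 6621*1/7439) + 6013)*(72 + (-6 + 297)) = ((17125/8817 - 6621/7439) + 6013)*(72 + 291) = (69015518/65589663 + 6013)*363 = (394459659137/65589663)*363 = 47729618755577/21863221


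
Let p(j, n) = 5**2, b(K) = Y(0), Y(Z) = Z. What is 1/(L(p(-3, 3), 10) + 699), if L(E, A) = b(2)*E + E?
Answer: 1/724 ≈ 0.0013812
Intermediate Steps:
b(K) = 0
p(j, n) = 25
L(E, A) = E (L(E, A) = 0*E + E = 0 + E = E)
1/(L(p(-3, 3), 10) + 699) = 1/(25 + 699) = 1/724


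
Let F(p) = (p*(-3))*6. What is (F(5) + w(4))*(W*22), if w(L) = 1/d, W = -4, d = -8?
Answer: 7931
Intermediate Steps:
w(L) = -⅛ (w(L) = 1/(-8) = -⅛)
F(p) = -18*p (F(p) = -3*p*6 = -18*p)
(F(5) + w(4))*(W*22) = (-18*5 - ⅛)*(-4*22) = (-90 - ⅛)*(-88) = -721/8*(-88) = 7931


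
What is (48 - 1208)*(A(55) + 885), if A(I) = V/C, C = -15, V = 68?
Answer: -3064024/3 ≈ -1.0213e+6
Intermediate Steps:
A(I) = -68/15 (A(I) = 68/(-15) = 68*(-1/15) = -68/15)
(48 - 1208)*(A(55) + 885) = (48 - 1208)*(-68/15 + 885) = -1160*13207/15 = -3064024/3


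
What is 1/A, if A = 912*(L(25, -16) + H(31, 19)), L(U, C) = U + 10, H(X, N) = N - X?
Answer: 1/20976 ≈ 4.7674e-5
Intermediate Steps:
L(U, C) = 10 + U
A = 20976 (A = 912*((10 + 25) + (19 - 1*31)) = 912*(35 + (19 - 31)) = 912*(35 - 12) = 912*23 = 20976)
1/A = 1/20976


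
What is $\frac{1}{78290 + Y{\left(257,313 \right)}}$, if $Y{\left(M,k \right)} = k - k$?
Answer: $\frac{1}{78290} \approx 1.2773 \cdot 10^{-5}$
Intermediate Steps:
$Y{\left(M,k \right)} = 0$
$\frac{1}{78290 + Y{\left(257,313 \right)}} = \frac{1}{78290 + 0} = \frac{1}{78290}$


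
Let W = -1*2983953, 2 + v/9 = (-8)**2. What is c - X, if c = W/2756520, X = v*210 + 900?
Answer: -108497621851/918840 ≈ -1.1808e+5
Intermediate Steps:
v = 558 (v = -18 + 9*(-8)**2 = -18 + 9*64 = -18 + 576 = 558)
W = -2983953
X = 118080 (X = 558*210 + 900 = 117180 + 900 = 118080)
c = -994651/918840 (c = -2983953/2756520 = -2983953*1/2756520 = -994651/918840 ≈ -1.0825)
c - X = -994651/918840 - 1*118080 = -994651/918840 - 118080 = -108497621851/918840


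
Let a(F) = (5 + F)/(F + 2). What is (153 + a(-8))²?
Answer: 94249/4 ≈ 23562.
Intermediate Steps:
a(F) = (5 + F)/(2 + F)
(153 + a(-8))² = (153 + (5 - 8)/(2 - 8))² = (153 - 3/(-6))² = (153 - ⅙*(-3))² = (153 + ½)² = (307/2)² = 94249/4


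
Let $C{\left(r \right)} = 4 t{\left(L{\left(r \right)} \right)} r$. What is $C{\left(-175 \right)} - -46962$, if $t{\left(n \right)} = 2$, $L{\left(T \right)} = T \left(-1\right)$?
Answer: $45562$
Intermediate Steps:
$L{\left(T \right)} = - T$
$C{\left(r \right)} = 8 r$ ($C{\left(r \right)} = 4 \cdot 2 r = 8 r$)
$C{\left(-175 \right)} - -46962 = 8 \left(-175\right) - -46962 = -1400 + 46962 = 45562$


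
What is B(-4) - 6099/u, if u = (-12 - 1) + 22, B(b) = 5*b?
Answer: -2093/3 ≈ -697.67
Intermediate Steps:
u = 9 (u = -13 + 22 = 9)
B(-4) - 6099/u = 5*(-4) - 6099/9 = -20 - 6099/9 = -20 - 107*19/3 = -20 - 2033/3 = -2093/3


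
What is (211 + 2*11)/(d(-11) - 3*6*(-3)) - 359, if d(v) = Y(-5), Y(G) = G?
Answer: -17358/49 ≈ -354.25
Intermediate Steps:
d(v) = -5
(211 + 2*11)/(d(-11) - 3*6*(-3)) - 359 = (211 + 2*11)/(-5 - 3*6*(-3)) - 359 = (211 + 22)/(-5 - 18*(-3)) - 359 = 233/(-5 + 54) - 359 = 233/49 - 359 = -17358/49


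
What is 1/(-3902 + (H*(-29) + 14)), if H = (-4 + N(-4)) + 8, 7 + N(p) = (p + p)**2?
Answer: -1/5657 ≈ -0.00017677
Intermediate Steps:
N(p) = -7 + 4*p**2 (N(p) = -7 + (p + p)**2 = -7 + (2*p)**2 = -7 + 4*p**2)
H = 61 (H = (-4 + (-7 + 4*(-4)**2)) + 8 = (-4 + (-7 + 4*16)) + 8 = (-4 + (-7 + 64)) + 8 = (-4 + 57) + 8 = 53 + 8 = 61)
1/(-3902 + (H*(-29) + 14)) = 1/(-3902 + (61*(-29) + 14)) = 1/(-3902 + (-1769 + 14)) = 1/(-3902 - 1755) = 1/(-5657) = -1/5657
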